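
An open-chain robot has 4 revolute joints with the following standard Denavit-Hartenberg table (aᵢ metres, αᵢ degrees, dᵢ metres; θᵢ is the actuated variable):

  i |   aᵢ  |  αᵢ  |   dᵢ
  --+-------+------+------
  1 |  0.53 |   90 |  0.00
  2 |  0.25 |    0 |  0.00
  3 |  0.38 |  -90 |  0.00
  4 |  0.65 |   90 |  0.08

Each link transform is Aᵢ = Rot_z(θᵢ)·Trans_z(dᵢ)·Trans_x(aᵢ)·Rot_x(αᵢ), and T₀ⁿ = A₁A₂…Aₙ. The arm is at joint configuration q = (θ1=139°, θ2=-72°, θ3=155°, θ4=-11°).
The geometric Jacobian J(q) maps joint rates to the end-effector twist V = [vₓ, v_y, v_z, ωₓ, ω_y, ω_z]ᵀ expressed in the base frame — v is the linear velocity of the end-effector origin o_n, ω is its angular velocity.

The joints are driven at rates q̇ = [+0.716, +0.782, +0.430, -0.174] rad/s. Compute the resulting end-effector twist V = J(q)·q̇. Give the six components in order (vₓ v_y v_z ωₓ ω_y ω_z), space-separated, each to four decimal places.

0.4944 -0.9012 0.0931 0.6648 1.0280 0.6948

o_n = [-0.4106, 0.5213, 0.7825]
J₁: ẑ×o_n = [-0.5213, -0.4106, 0.0000], ω = ẑ
J2: z=[0.6561, 0.7547, 0.0000] o=[-0.4000, 0.3477, 0.0000] → [0.5905, -0.5133, 0.1219, 0.6561, 0.7547, 0.0000]
J3: z=[0.6561, 0.7547, 0.0000] o=[-0.4583, 0.3984, -0.2378] → [0.7700, -0.6693, 0.0447, 0.6561, 0.7547, 0.0000]
J4: z=[0.7491, -0.6512, 0.1219] o=[-0.4933, 0.4288, 0.1394] → [-0.4300, -0.4716, 0.1231, 0.7491, -0.6512, 0.1219]
V = J·q̇ = [0.4944, -0.9012, 0.0931, 0.6648, 1.0280, 0.6948]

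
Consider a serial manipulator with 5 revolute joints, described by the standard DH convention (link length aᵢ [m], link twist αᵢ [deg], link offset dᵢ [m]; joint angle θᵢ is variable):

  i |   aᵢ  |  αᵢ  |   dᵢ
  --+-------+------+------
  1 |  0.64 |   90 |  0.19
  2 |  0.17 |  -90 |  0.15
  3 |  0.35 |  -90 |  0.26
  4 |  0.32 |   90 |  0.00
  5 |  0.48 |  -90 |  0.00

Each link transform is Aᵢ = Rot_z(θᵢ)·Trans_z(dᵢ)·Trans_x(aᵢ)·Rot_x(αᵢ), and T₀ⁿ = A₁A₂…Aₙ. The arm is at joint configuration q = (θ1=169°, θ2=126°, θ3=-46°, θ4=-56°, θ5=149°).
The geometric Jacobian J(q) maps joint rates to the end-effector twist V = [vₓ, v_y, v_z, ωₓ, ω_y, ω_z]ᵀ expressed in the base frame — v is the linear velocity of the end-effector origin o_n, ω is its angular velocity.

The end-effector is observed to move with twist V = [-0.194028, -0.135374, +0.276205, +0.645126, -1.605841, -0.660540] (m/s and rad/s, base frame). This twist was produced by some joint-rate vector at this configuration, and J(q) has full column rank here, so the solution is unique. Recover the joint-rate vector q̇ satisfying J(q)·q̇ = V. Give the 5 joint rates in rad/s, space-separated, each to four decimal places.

o_n = [-0.1246, 0.2211, 0.5311]
J₁: ẑ×o_n = [-0.2211, -0.1246, 0.0000], ω = ẑ
J2: z=[0.1908, 0.9816, 0.0000] o=[-0.6282, 0.1221, 0.1900] → [0.3348, -0.0651, -0.4755, 0.1908, 0.9816, 0.0000]
J3: z=[0.7942, -0.1544, -0.5878] o=[-0.5015, 0.2503, 0.3275] → [-0.0486, -0.3832, 0.0350, 0.7942, -0.1544, -0.5878]
J4: z=[0.2825, -0.7626, 0.5820] o=[-0.1067, 0.4300, 0.3714] → [-0.0002, -0.0555, -0.0727, 0.2825, -0.7626, 0.5820]
J5: z=[-0.0020, -0.6071, -0.7946] o=[0.2002, 0.5015, 0.3160] → [-0.3534, 0.2585, -0.1967, -0.0020, -0.6071, -0.7946]
q̇ = J⁺·V = [-0.6510, -0.7360, 0.6730, 0.8900, 0.1660]

-0.6510 -0.7360 0.6730 0.8900 0.1660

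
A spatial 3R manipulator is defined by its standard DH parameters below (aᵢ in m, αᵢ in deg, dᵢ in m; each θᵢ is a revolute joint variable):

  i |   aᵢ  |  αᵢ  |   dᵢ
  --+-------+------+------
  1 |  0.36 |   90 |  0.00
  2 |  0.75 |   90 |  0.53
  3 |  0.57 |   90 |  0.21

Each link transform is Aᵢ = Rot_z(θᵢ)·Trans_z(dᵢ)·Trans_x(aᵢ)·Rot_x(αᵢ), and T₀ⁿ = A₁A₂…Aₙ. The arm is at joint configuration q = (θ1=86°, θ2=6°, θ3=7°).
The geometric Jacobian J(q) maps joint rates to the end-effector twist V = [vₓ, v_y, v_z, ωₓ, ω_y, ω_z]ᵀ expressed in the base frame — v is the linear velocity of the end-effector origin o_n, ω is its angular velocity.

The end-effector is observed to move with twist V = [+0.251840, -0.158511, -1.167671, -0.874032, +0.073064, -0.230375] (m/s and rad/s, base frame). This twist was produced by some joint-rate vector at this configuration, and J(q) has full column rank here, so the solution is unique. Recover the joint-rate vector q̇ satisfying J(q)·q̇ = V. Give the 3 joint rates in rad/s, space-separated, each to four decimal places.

o_n = [0.7159, 1.6446, -0.0713]
J₁: ẑ×o_n = [-1.6446, 0.7159, 0.0000], ω = ẑ
J2: z=[0.9976, -0.0698, 0.0000] o=[0.0251, 0.3591, 0.0000] → [0.0050, 0.0711, 1.3305, 0.9976, -0.0698, 0.0000]
J3: z=[0.0073, 0.1043, -0.9945] o=[0.6059, 1.0662, 0.0784] → [0.5596, -0.1084, -0.0073, 0.0073, 0.1043, -0.9945]
q̇ = J⁺·V = [-0.1170, -0.8770, 0.1140]

-0.1170 -0.8770 0.1140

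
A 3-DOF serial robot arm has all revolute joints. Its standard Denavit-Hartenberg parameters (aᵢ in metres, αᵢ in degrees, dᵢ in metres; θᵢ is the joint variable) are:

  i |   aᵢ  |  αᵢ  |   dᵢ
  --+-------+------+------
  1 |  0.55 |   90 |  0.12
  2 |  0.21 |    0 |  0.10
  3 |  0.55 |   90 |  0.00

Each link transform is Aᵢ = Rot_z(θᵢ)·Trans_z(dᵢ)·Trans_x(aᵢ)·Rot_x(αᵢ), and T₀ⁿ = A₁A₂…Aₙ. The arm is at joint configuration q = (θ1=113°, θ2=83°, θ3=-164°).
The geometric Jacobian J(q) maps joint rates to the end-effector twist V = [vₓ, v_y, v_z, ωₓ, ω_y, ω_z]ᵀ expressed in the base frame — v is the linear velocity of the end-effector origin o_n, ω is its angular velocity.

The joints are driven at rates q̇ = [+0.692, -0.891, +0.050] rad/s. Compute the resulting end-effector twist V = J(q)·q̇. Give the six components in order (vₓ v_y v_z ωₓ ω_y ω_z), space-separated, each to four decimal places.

-0.3425 -0.3648 -0.0952 -0.7741 -0.3286 0.6920

o_n = [-0.1665, 0.6481, -0.2148]
J₁: ẑ×o_n = [-0.6481, -0.1665, 0.0000], ω = ẑ
J2: z=[0.9205, 0.3907, 0.0000] o=[-0.2149, 0.5063, 0.1200] → [-0.1308, 0.3082, 0.1116, 0.9205, 0.3907, 0.0000]
J3: z=[0.9205, 0.3907, 0.0000] o=[-0.1329, 0.5689, 0.3284] → [-0.2123, 0.5000, 0.0860, 0.9205, 0.3907, 0.0000]
V = J·q̇ = [-0.3425, -0.3648, -0.0952, -0.7741, -0.3286, 0.6920]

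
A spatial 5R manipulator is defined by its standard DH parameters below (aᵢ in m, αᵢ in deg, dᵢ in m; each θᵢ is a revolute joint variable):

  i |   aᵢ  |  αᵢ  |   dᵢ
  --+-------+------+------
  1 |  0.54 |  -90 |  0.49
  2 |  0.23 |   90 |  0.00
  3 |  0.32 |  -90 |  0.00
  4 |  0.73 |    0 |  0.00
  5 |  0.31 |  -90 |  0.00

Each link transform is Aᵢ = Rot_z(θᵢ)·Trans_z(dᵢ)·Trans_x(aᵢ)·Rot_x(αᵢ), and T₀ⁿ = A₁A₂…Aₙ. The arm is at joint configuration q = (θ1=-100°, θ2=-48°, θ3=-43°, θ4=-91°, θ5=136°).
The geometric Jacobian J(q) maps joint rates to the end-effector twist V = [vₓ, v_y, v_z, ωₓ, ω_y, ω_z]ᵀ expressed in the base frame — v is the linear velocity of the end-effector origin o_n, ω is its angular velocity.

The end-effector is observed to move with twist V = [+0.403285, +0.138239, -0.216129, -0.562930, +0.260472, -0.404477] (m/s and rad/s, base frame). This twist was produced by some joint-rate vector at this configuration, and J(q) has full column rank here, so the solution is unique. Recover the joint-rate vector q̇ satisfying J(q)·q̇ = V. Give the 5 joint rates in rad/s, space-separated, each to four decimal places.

o_n = [-0.4529, -0.5010, 1.2888]
J₁: ẑ×o_n = [0.5010, -0.4529, 0.0000], ω = ẑ
J2: z=[0.9848, -0.1736, 0.0000] o=[-0.0938, -0.5318, 0.4900] → [-0.1387, -0.7866, -0.0320, 0.9848, -0.1736, 0.0000]
J3: z=[0.1290, 0.7319, 0.6691] o=[-0.1205, -0.6834, 0.6609] → [0.3375, -0.3035, 0.2668, 0.1290, 0.7319, 0.6691]
J4: z=[0.6410, -0.5764, 0.5068] o=[-0.3626, -0.7997, 0.8348] → [-0.4130, -0.3367, 0.1394, 0.6410, -0.5764, 0.5068]
J5: z=[0.6410, -0.5764, 0.5068] o=[-0.2588, -0.2609, 1.3163] → [0.1376, -0.0807, -0.2658, 0.6410, -0.5764, 0.5068]
q̇ = J⁺·V = [0.4070, 0.1610, -0.4250, -0.9230, -0.1170]

0.4070 0.1610 -0.4250 -0.9230 -0.1170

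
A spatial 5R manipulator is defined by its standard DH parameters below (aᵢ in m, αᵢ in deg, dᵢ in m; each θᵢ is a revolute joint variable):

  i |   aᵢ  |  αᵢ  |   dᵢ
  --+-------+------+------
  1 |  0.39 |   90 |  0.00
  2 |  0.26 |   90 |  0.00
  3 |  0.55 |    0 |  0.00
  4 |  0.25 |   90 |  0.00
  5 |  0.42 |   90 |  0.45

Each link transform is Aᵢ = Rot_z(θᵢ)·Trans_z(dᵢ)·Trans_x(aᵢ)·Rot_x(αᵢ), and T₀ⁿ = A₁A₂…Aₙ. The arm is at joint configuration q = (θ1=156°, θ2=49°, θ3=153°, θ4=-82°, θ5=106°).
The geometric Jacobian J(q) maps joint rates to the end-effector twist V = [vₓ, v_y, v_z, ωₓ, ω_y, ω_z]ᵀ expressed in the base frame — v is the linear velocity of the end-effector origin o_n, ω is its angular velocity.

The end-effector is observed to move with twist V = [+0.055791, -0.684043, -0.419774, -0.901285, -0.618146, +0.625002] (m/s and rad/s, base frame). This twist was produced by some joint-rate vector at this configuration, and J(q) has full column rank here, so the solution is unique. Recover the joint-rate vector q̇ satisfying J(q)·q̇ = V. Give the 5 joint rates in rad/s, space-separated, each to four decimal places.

-0.0680 -0.6220 0.5850 -0.6080 0.9500

o_n = [-0.6844, 0.5566, -0.0844]
J₁: ẑ×o_n = [-0.5566, -0.6844, 0.0000], ω = ẑ
J2: z=[0.4067, 0.9135, 0.0000] o=[-0.3563, 0.1586, 0.0000] → [-0.0771, 0.0343, 0.4616, 0.4067, 0.9135, 0.0000]
J3: z=[-0.6895, 0.3070, -0.6561] o=[-0.5121, 0.2280, 0.1962] → [0.1294, -0.0805, -0.1737, -0.6895, 0.3070, -0.6561]
J4: z=[-0.6895, 0.3070, -0.6561] o=[-0.1168, 0.3253, -0.1736] → [0.1791, 0.4338, 0.0148, -0.6895, 0.3070, -0.6561]
J5: z=[-0.6991, -0.0451, 0.7136] o=[-0.0695, 0.5630, -0.1122] → [0.0033, -0.4193, -0.0232, -0.6991, -0.0451, 0.7136]
q̇ = J⁺·V = [-0.0680, -0.6220, 0.5850, -0.6080, 0.9500]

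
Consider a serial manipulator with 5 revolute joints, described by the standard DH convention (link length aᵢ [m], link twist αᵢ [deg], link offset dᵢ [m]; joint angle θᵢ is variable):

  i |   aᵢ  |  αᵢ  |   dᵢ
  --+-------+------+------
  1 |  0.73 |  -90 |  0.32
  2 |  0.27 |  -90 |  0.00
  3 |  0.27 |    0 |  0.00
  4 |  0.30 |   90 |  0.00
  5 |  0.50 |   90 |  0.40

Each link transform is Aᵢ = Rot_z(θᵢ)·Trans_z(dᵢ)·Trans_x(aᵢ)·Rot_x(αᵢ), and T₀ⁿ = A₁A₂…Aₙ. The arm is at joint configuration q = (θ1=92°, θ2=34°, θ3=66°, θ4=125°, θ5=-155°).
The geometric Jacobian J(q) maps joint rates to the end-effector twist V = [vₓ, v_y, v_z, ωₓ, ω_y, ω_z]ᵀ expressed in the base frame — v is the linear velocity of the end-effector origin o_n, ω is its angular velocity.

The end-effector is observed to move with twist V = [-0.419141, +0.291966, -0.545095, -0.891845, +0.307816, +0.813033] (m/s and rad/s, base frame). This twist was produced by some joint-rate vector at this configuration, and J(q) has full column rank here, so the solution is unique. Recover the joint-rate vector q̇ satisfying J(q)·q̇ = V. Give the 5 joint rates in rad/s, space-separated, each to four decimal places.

o_n = [0.6254, 1.2470, 0.2414]
J₁: ẑ×o_n = [-1.2470, 0.6254, 0.0000], ω = ẑ
J2: z=[-0.9994, -0.0349, 0.0000] o=[-0.0255, 0.7296, 0.3200] → [0.0027, -0.0786, -0.4944, -0.9994, -0.0349, 0.0000]
J3: z=[0.0195, -0.5589, -0.8290] o=[-0.0333, 0.9533, 0.1690] → [0.2031, -0.5475, 0.3738, 0.0195, -0.5589, -0.8290]
J4: z=[0.0195, -0.5589, -0.8290] o=[0.2100, 1.0529, 0.1076] → [0.0862, -0.3470, 0.2359, 0.0195, -0.5589, -0.8290]
J5: z=[0.9865, -0.1238, 0.1067] o=[0.1614, 0.8069, 0.2723] → [-0.0431, 0.0800, 0.4917, 0.9865, -0.1238, 0.1067]
q̇ = J⁺·V = [0.3190, 0.8570, 0.2300, -0.8290, -0.0240]

0.3190 0.8570 0.2300 -0.8290 -0.0240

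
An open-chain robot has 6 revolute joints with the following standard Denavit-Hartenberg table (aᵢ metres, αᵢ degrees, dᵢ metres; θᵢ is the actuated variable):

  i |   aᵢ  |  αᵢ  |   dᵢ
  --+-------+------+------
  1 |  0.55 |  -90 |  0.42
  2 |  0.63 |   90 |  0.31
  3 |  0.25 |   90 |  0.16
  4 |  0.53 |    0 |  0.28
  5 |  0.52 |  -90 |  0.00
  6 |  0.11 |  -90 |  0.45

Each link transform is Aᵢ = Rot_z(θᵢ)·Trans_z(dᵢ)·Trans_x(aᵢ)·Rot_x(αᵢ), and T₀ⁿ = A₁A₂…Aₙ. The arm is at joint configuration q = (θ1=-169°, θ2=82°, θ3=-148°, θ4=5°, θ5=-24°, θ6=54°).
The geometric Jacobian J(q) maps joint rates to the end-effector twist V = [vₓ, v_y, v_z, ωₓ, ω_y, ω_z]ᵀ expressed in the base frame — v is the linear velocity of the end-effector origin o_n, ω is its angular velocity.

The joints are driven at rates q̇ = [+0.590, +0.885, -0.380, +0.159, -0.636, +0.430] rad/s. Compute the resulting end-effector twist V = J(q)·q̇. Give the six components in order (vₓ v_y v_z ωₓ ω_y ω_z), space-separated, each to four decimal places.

o_n = [-0.9293, 0.1360, 1.1984]
J₁: ẑ×o_n = [-0.1360, -0.9293, 0.0000], ω = ẑ
J2: z=[0.1908, -0.9816, 0.0000] o=[-0.5399, -0.1049, 0.4200] → [-0.7641, -0.1485, -0.3363, 0.1908, -0.9816, 0.0000]
J3: z=[-0.9721, -0.1890, 0.1392] o=[-0.5668, -0.4260, -0.2039] → [-0.3432, 1.3127, -0.6148, -0.9721, -0.1890, 0.1392]
J4: z=[0.2342, -0.8184, 0.5248] o=[-0.7187, -0.3205, 0.0283] → [-1.1972, -0.3846, -0.0655, 0.2342, -0.8184, 0.5248]
J5: z=[0.2342, -0.8184, 0.5248] o=[-0.6902, -0.2719, 0.6251] → [-0.6832, -0.2597, -0.1001, 0.2342, -0.8184, 0.5248]
J6: z=[-0.9143, -0.0020, 0.4050] o=[-0.5184, 0.0269, 1.0144] → [-0.0445, 0.0018, -0.1006, -0.9143, -0.0020, 0.4050]
V = J·q̇ = [-0.4011, -1.0737, -0.0539, 0.0334, -0.4074, 0.4610]

-0.4011 -1.0737 -0.0539 0.0334 -0.4074 0.4610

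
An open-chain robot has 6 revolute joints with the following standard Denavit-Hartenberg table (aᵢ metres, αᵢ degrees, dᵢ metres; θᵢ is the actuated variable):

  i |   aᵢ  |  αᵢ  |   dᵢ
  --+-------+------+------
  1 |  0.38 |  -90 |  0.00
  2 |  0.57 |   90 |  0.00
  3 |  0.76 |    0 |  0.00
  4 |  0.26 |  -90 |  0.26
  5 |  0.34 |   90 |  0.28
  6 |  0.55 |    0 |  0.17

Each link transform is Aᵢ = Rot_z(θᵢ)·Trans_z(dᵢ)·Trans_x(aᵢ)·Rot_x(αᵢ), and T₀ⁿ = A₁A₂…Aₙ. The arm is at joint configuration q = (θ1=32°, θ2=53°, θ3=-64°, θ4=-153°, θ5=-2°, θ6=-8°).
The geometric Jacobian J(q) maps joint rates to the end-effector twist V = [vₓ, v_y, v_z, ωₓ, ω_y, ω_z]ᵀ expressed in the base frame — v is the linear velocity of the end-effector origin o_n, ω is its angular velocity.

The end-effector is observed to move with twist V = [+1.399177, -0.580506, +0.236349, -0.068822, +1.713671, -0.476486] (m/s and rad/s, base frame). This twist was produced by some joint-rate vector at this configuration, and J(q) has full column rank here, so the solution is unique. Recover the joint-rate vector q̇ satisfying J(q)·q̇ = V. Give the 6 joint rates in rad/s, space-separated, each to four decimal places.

o_n = [0.6540, 0.2193, 0.3797]
J₁: ẑ×o_n = [-0.2193, 0.6540, 0.0000], ω = ẑ
J2: z=[-0.5299, 0.8480, 0.0000] o=[0.3223, 0.2014, 0.0000] → [0.3220, 0.2012, -0.2908, -0.5299, 0.8480, 0.0000]
J3: z=[0.6773, 0.4232, 0.6018] o=[0.6132, 0.3831, -0.4552] → [0.4520, -0.5409, -0.1283, 0.6773, 0.4232, 0.6018]
J4: z=[0.6773, 0.4232, 0.6018] o=[1.1452, -0.0899, -0.7213] → [0.2799, -1.0413, 0.4173, 0.6773, 0.4232, 0.6018]
J5: z=[0.1161, -0.8692, 0.4806] o=[1.1324, 0.0866, -0.3990] → [-0.7406, -0.3203, -0.4004, 0.1161, -0.8692, 0.4806]
J6: z=[0.7022, 0.4140, 0.5792] o=[0.9261, -0.0649, -0.0405] → [0.0094, -0.4527, 0.3122, 0.7022, 0.4140, 0.5792]
q̇ = J⁺·V = [-0.4410, 0.7470, 0.4330, 0.6810, -0.9180, -0.4570]

-0.4410 0.7470 0.4330 0.6810 -0.9180 -0.4570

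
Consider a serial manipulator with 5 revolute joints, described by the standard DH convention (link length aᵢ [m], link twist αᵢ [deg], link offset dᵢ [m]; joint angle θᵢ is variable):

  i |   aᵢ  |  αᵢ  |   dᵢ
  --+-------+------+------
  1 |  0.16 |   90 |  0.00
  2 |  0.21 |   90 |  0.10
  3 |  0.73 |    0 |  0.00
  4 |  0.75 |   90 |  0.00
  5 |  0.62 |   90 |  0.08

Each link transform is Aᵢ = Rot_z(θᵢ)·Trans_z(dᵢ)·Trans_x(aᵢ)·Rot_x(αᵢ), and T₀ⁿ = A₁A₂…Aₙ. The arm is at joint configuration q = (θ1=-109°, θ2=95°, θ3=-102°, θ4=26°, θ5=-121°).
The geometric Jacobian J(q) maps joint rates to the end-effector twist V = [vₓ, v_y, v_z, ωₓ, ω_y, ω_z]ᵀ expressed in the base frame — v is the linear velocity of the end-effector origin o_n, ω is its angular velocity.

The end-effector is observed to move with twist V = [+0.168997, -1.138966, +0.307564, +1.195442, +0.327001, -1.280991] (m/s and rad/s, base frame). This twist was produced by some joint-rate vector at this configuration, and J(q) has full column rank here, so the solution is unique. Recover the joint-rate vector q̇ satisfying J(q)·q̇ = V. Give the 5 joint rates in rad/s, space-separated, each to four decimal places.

o_n = [1.1167, 0.0140, 0.0381]
J₁: ẑ×o_n = [-0.0140, 1.1167, 0.0000], ω = ẑ
J2: z=[-0.9455, 0.3256, 0.0000] o=[-0.0521, -0.1513, 0.0000] → [0.0124, 0.0361, -0.5368, -0.9455, 0.3256, 0.0000]
J3: z=[-0.3243, -0.9419, 0.0872] o=[-0.1407, -0.1014, 0.2092] → [0.1511, 0.0541, 1.1469, -0.3243, -0.9419, 0.0872]
J4: z=[-0.3243, -0.9419, 0.0872] o=[0.5302, -0.3464, 0.0580] → [-0.0127, 0.0447, 0.4356, -0.3243, -0.9419, 0.0872]
J5: z=[0.2012, -0.1587, -0.9666] o=[1.2234, -0.5684, 0.2388] → [0.5948, 0.1435, 0.1002, 0.2012, -0.1587, -0.9666]
q̇ = J⁺·V = [-0.9910, -0.9670, 0.1110, -0.8320, 0.2350]

-0.9910 -0.9670 0.1110 -0.8320 0.2350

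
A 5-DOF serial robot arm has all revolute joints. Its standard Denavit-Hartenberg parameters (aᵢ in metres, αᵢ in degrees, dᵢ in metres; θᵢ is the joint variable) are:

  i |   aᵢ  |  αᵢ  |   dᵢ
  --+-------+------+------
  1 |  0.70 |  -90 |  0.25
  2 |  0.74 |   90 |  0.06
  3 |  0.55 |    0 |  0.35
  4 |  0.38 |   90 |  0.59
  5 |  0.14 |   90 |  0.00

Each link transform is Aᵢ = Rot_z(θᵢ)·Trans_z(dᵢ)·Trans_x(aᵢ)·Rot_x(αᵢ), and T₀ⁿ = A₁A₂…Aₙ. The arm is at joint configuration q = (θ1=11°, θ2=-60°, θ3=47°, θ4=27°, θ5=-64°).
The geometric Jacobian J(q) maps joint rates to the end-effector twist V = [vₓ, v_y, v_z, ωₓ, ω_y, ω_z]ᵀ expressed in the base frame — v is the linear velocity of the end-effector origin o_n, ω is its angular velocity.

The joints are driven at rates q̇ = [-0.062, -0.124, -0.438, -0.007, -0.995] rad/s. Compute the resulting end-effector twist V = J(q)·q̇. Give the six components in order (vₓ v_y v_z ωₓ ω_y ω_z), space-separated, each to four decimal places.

o_n = [0.4329, 0.9873, 1.7281]
J₁: ẑ×o_n = [-0.9873, 0.4329, 0.0000], ω = ẑ
J2: z=[-0.1908, 0.9816, 0.0000] o=[0.6871, 0.1336, 0.2500] → [1.4510, 0.2820, 0.0867, -0.1908, 0.9816, 0.0000]
J3: z=[-0.8501, -0.1652, 0.5000] o=[1.0389, 0.2631, 0.8909] → [-0.5005, 0.4088, -0.7158, -0.8501, -0.1652, 0.5000]
J4: z=[-0.8501, -0.1652, 0.5000] o=[0.8487, 0.6359, 1.3907] → [-0.2315, 0.0789, -0.3674, -0.8501, -0.1652, 0.5000]
J5: z=[0.5244, -0.1789, 0.8325] o=[0.3288, 0.9069, 1.7764] → [-0.0582, 0.1119, 0.0607, 0.5244, -0.1789, 0.8325]
V = J·q̇ = [0.1600, -0.3528, 0.2449, -0.1198, 0.1298, -1.1128]

0.1600 -0.3528 0.2449 -0.1198 0.1298 -1.1128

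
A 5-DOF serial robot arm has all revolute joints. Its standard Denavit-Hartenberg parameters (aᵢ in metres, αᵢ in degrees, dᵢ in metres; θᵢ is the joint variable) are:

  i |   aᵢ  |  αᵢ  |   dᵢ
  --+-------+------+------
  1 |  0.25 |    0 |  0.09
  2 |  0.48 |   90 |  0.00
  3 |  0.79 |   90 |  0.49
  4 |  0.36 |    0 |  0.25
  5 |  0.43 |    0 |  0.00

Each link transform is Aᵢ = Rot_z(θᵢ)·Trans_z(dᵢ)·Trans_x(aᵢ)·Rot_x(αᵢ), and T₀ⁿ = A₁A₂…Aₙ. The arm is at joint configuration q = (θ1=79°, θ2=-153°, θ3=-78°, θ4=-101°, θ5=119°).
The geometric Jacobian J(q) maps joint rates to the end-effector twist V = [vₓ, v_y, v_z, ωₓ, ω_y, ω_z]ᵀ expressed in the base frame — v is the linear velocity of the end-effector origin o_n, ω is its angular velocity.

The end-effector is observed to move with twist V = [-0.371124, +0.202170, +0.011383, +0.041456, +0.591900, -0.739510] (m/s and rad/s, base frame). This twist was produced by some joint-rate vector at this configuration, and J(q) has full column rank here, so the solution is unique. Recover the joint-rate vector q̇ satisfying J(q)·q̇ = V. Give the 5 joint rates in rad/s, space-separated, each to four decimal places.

-0.9490 0.3280 -0.2030 0.1870 0.3830

o_n = [-0.0817, -0.2811, -1.0675]
J₁: ẑ×o_n = [0.2811, -0.0817, 0.0000], ω = ẑ
J2: z=[0.0000, 0.0000, 1.0000] o=[0.0477, 0.2454, 0.0900] → [0.5265, -0.1294, 0.0000, 0.0000, 0.0000, 1.0000]
J3: z=[-0.9613, -0.2756, 0.0000] o=[0.1800, -0.2160, 0.0900] → [0.3191, -1.1127, -0.0095, -0.9613, -0.2756, 0.0000]
J4: z=[-0.2696, 0.9403, -0.2079] o=[-0.2457, -0.5089, -0.6827] → [-0.3144, -0.1379, -0.2157, -0.2696, 0.9403, -0.2079]
J5: z=[-0.2696, 0.9403, -0.2079] o=[0.0226, -0.1627, -0.6675] → [-0.4007, -0.0862, 0.1300, -0.2696, 0.9403, -0.2079]
q̇ = J⁺·V = [-0.9490, 0.3280, -0.2030, 0.1870, 0.3830]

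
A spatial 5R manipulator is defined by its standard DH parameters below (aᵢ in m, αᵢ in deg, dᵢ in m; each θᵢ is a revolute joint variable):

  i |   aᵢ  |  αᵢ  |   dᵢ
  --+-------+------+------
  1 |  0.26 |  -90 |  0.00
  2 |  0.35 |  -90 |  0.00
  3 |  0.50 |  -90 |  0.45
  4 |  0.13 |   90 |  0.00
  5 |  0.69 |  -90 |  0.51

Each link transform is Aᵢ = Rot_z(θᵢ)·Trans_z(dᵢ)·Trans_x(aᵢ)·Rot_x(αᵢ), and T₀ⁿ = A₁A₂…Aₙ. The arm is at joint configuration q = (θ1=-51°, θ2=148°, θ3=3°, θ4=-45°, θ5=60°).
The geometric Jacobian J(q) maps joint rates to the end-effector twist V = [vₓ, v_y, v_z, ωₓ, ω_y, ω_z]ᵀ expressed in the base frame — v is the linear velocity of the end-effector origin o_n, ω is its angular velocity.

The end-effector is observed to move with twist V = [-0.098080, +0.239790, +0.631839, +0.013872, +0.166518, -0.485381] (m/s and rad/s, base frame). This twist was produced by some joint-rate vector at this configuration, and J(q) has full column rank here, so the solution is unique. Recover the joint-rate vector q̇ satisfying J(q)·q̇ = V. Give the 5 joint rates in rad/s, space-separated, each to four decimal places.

0.1090 0.5430 -0.0010 0.4050 -0.6210

o_n = [-1.1252, 0.4018, 0.5519]
J₁: ẑ×o_n = [-0.4018, -1.1252, 0.0000], ω = ẑ
J2: z=[0.7771, 0.6293, 0.0000] o=[0.1636, -0.2021, 0.0000] → [0.3473, -0.4289, 1.2803, 0.7771, 0.6293, 0.0000]
J3: z=[-0.3335, 0.4118, 0.8480] o=[-0.0232, 0.0286, -0.1855] → [-0.0128, -0.6887, 0.3294, -0.3335, 0.4118, 0.8480]
J4: z=[-0.7481, -0.6630, 0.0277] o=[-0.4601, 0.5265, -0.0684] → [-0.4078, 0.4457, -0.3476, -0.7481, -0.6630, 0.0277]
J5: z=[0.1698, -0.1509, 0.9739] o=[-0.5434, 0.6219, -0.0391] → [0.1252, -0.6669, -0.1252, 0.1698, -0.1509, 0.9739]
q̇ = J⁺·V = [0.1090, 0.5430, -0.0010, 0.4050, -0.6210]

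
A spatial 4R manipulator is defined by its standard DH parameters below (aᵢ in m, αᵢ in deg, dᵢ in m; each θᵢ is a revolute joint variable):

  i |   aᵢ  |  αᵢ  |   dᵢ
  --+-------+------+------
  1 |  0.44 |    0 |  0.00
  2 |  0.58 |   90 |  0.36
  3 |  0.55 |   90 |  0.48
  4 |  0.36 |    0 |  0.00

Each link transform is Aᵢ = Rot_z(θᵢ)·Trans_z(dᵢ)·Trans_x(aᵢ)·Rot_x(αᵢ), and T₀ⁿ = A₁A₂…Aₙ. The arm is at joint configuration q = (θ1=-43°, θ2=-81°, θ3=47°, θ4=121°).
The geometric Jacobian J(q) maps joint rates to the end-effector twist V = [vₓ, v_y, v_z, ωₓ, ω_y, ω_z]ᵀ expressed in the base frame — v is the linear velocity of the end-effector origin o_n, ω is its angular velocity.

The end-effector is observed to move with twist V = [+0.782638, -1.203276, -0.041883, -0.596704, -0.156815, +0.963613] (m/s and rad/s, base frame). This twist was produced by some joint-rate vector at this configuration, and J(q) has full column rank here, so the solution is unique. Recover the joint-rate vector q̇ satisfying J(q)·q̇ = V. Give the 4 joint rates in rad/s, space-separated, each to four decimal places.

o_n = [-0.7953, -0.5461, 0.6266]
J₁: ẑ×o_n = [0.5461, -0.7953, 0.0000], ω = ẑ
J2: z=[0.0000, 0.0000, 1.0000] o=[0.3218, -0.3001, 0.0000] → [0.2460, -1.1171, 0.0000, 0.0000, 0.0000, 1.0000]
J3: z=[-0.8290, 0.5592, 0.0000] o=[-0.0025, -0.7809, 0.3600] → [0.1491, 0.2211, 0.2486, -0.8290, 0.5592, 0.0000]
J4: z=[-0.4090, -0.6063, -0.6820] o=[-0.6102, -0.8235, 0.7622] → [0.2714, 0.0708, -0.2257, -0.4090, -0.6063, -0.6820]
q̇ = J⁺·V = [0.6880, 0.7080, 0.4070, 0.6340]

0.6880 0.7080 0.4070 0.6340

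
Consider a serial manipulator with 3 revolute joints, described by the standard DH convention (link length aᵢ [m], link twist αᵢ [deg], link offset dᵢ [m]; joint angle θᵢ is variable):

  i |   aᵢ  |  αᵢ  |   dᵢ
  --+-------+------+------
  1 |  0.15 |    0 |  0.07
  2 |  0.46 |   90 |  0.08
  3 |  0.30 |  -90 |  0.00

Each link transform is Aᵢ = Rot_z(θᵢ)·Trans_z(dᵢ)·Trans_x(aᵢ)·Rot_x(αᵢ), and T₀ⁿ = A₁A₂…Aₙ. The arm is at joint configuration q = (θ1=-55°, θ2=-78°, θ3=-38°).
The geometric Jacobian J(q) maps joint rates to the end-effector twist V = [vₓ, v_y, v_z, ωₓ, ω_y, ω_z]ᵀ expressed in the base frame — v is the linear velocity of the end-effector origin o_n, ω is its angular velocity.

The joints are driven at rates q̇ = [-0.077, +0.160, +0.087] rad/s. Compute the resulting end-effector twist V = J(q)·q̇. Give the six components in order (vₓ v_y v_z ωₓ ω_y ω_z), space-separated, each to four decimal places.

o_n = [-0.3889, -0.6322, -0.0347]
J₁: ẑ×o_n = [0.6322, -0.3889, 0.0000], ω = ẑ
J2: z=[0.0000, 0.0000, 1.0000] o=[0.0860, -0.1229, 0.0700] → [0.5093, -0.4749, 0.0000, 0.0000, 0.0000, 1.0000]
J3: z=[-0.7314, 0.6820, 0.0000] o=[-0.2277, -0.4593, 0.1500] → [-0.1260, -0.1351, 0.2364, -0.7314, 0.6820, 0.0000]
V = J·q̇ = [0.0219, -0.0578, 0.0206, -0.0636, 0.0593, 0.0830]

0.0219 -0.0578 0.0206 -0.0636 0.0593 0.0830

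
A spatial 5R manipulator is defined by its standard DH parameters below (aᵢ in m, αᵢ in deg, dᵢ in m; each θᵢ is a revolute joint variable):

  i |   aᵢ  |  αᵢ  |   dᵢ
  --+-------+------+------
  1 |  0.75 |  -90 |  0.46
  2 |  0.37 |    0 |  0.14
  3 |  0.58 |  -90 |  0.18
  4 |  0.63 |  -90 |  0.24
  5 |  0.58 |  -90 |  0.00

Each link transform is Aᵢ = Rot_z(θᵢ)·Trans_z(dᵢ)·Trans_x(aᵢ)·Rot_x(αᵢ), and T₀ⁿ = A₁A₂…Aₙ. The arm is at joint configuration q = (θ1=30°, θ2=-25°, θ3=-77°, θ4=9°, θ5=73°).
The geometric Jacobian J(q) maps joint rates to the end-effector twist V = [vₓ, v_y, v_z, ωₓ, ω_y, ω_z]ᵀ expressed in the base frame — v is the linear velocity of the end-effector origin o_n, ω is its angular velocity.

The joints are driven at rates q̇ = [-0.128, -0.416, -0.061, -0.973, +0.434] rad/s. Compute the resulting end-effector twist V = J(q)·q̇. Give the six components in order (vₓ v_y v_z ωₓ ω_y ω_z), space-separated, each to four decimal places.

-0.9741 0.2955 -0.2720 -0.3592 -1.2531 -0.3967

o_n = [0.3293, 0.4152, 1.8907]
J₁: ẑ×o_n = [-0.4152, 0.3293, 0.0000], ω = ẑ
J2: z=[-0.5000, 0.8660, 0.0000] o=[0.6495, 0.3750, 0.4600] → [1.2391, 0.7154, 0.2572, -0.5000, 0.8660, 0.0000]
J3: z=[-0.5000, 0.8660, 0.0000] o=[0.8699, 0.6639, 0.6164] → [1.1036, 0.6372, 0.5926, -0.5000, 0.8660, 0.0000]
J4: z=[0.8471, 0.4891, 0.2079] o=[0.6755, 0.7595, 1.1837] → [0.4174, -0.6709, -0.1223, 0.8471, 0.4891, 0.2079]
J5: z=[0.5220, -0.8391, -0.1530] o=[0.8160, 0.7268, 1.8422] → [-0.0884, 0.0492, -0.5711, 0.5220, -0.8391, -0.1530]
V = J·q̇ = [-0.9741, 0.2955, -0.2720, -0.3592, -1.2531, -0.3967]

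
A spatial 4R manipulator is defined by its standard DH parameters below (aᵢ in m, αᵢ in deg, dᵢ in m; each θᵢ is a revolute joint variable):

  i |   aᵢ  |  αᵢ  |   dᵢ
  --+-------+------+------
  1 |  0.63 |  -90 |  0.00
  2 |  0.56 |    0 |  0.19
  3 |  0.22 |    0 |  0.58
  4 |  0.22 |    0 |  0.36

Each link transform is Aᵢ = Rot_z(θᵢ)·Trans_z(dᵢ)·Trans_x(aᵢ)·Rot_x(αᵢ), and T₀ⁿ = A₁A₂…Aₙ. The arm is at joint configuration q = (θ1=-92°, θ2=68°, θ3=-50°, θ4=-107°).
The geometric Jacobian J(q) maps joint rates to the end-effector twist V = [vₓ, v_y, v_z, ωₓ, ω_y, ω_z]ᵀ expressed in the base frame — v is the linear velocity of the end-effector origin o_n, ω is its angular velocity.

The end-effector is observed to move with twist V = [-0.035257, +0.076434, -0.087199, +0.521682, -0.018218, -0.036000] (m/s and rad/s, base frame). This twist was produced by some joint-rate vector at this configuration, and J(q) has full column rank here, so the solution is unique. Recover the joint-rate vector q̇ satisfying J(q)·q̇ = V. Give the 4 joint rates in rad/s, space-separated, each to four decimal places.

-0.0360 0.4500 -0.4940 0.5660

o_n = [1.0926, -1.0916, -0.3672]
J₁: ẑ×o_n = [1.0916, 1.0926, -0.0000], ω = ẑ
J2: z=[0.9994, -0.0349, 0.0000] o=[-0.0220, -0.6296, 0.0000] → [0.0128, 0.3670, -0.4229, 0.9994, -0.0349, 0.0000]
J3: z=[0.9994, -0.0349, 0.0000] o=[0.1606, -0.8459, -0.5192] → [-0.0053, -0.1519, -0.2131, 0.9994, -0.0349, 0.0000]
J4: z=[0.9994, -0.0349, 0.0000] o=[0.7329, -1.0752, -0.5872] → [-0.0077, -0.2198, -0.0038, 0.9994, -0.0349, 0.0000]
q̇ = J⁺·V = [-0.0360, 0.4500, -0.4940, 0.5660]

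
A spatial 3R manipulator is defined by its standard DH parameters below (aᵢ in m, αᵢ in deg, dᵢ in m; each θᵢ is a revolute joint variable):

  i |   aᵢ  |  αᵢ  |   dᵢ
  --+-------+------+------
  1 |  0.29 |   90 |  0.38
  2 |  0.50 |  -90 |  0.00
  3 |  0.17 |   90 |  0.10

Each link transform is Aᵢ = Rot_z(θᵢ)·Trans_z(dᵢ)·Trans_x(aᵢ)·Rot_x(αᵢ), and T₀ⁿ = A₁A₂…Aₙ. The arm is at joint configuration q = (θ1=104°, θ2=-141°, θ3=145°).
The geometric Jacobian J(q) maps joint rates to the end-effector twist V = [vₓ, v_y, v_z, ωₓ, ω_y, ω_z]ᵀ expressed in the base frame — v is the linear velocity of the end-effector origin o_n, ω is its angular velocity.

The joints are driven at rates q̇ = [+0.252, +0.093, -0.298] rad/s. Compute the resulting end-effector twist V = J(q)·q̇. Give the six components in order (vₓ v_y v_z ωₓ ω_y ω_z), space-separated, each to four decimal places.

o_n = [-0.1122, 0.0468, 0.0753]
J₁: ẑ×o_n = [-0.0468, -0.1122, 0.0000], ω = ẑ
J2: z=[0.9703, 0.2419, 0.0000] o=[-0.0702, 0.2814, 0.3800] → [-0.0737, 0.2957, -0.2174, 0.9703, 0.2419, 0.0000]
J3: z=[-0.1522, 0.6106, -0.7771] o=[0.0238, -0.0956, 0.0653] → [0.1168, 0.1072, 0.0614, -0.1522, 0.6106, -0.7771]
V = J·q̇ = [-0.0535, -0.0327, -0.0385, 0.1356, -0.1595, 0.4836]

-0.0535 -0.0327 -0.0385 0.1356 -0.1595 0.4836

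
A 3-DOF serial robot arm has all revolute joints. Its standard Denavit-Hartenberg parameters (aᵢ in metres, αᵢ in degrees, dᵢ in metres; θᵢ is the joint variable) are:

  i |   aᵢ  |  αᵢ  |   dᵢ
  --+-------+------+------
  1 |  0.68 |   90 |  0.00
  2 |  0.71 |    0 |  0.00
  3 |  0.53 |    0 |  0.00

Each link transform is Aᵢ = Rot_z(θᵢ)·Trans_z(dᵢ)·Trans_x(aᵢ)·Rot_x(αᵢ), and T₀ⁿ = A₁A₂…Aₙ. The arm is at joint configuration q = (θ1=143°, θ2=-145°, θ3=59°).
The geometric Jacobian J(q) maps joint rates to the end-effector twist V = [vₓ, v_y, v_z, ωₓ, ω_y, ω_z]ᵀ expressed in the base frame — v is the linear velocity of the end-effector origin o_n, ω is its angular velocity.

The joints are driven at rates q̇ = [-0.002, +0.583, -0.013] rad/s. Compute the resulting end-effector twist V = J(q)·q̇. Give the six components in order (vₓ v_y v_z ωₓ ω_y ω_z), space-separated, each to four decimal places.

-0.4301 0.3245 -0.3180 0.3430 0.4552 -0.0020

o_n = [-0.1081, 0.0815, -0.9359]
J₁: ẑ×o_n = [-0.0815, -0.1081, 0.0000], ω = ẑ
J2: z=[0.6018, 0.7986, 0.0000] o=[-0.5431, 0.4092, 0.0000] → [-0.7475, 0.5633, -0.5446, 0.6018, 0.7986, 0.0000]
J3: z=[0.6018, 0.7986, 0.0000] o=[-0.0786, 0.0592, -0.4072] → [-0.4222, 0.3182, 0.0370, 0.6018, 0.7986, 0.0000]
V = J·q̇ = [-0.4301, 0.3245, -0.3180, 0.3430, 0.4552, -0.0020]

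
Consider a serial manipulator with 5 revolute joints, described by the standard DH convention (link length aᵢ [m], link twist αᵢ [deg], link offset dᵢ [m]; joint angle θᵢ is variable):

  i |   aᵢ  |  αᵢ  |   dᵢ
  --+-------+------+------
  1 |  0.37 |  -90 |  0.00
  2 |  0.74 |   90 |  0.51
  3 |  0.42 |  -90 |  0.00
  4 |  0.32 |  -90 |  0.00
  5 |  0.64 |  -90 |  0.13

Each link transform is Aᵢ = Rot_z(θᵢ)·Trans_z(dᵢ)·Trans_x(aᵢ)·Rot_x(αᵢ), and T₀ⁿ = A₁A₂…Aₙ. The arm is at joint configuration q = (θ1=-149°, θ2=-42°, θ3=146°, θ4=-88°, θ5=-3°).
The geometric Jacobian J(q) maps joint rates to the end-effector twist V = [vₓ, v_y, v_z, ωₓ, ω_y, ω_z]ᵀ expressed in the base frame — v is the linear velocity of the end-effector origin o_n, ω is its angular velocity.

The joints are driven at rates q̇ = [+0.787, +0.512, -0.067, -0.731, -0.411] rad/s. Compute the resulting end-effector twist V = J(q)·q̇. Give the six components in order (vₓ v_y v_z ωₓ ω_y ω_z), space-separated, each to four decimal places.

o_n = [0.4951, -0.6457, 0.8680]
J₁: ẑ×o_n = [0.6457, 0.4951, -0.0000], ω = ẑ
J2: z=[0.5150, -0.8572, 0.0000] o=[-0.3172, -0.1906, 0.0000] → [-0.7440, -0.4470, 0.4618, 0.5150, -0.8572, 0.0000]
J3: z=[0.5736, 0.3446, 0.7431] o=[-0.5259, -0.9110, 0.4952] → [-0.0686, 0.5449, -0.1997, 0.5736, 0.3446, 0.7431]
J4: z=[-0.0708, 0.9247, -0.3742] o=[-0.1831, -0.9790, 0.2622] → [0.6848, -0.2109, -0.6506, -0.0708, 0.9247, -0.3742]
J5: z=[0.7956, -0.1739, -0.5803] o=[0.0094, -0.8706, 0.4936] → [0.0654, -0.5796, 0.2634, 0.7956, -0.1739, -0.5803]
V = J·q̇ = [-0.3956, 0.5166, 0.6172, -0.0500, -1.0664, 1.2492]

-0.3956 0.5166 0.6172 -0.0500 -1.0664 1.2492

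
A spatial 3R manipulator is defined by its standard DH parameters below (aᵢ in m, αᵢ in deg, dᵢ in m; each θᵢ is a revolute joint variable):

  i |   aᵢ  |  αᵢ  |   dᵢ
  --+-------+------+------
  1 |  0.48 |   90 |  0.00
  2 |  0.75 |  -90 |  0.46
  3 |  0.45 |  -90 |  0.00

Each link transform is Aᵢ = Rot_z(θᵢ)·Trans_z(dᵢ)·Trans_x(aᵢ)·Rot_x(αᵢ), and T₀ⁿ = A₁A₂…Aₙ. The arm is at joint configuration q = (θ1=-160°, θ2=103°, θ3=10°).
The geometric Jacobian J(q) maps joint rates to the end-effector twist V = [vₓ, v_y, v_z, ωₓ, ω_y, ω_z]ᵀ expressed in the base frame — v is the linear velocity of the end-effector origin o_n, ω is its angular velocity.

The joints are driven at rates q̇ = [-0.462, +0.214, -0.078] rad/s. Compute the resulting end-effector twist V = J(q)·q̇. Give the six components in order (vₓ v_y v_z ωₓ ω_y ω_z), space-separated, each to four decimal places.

o_n = [-0.3294, 0.2865, 1.1626]
J₁: ẑ×o_n = [-0.2865, -0.3294, 0.0000], ω = ẑ
J2: z=[-0.3420, 0.9397, 0.0000] o=[-0.4511, -0.1642, 0.0000] → [1.0925, 0.3976, -0.2684, -0.3420, 0.9397, 0.0000]
J3: z=[0.9156, 0.3333, -0.2250] o=[-0.4498, 0.3258, 0.7308] → [0.1351, -0.4224, -0.0761, 0.9156, 0.3333, -0.2250]
V = J·q̇ = [0.3556, 0.2702, -0.0515, -0.1446, 0.1751, -0.4445]

0.3556 0.2702 -0.0515 -0.1446 0.1751 -0.4445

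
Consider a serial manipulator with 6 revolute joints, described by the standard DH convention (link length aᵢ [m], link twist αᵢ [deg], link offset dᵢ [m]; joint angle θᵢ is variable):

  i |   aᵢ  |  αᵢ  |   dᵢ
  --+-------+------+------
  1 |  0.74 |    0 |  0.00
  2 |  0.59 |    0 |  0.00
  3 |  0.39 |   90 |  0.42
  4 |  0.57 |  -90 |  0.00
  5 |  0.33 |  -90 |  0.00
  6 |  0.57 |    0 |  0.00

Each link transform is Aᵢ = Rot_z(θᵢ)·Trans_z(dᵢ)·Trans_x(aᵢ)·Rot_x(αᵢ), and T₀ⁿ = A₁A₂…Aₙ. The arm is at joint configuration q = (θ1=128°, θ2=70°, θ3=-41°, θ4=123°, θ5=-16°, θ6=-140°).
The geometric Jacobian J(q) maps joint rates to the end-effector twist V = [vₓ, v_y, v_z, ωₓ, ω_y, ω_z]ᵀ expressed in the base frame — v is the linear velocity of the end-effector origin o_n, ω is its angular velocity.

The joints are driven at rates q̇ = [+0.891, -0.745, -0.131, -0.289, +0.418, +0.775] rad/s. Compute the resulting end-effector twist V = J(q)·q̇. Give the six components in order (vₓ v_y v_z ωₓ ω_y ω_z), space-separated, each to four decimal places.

-0.1035 -0.5188 0.1967 0.0258 -1.1342 -0.0335

o_n = [-0.8700, 0.3066, 0.6125]
J₁: ẑ×o_n = [-0.3066, -0.8700, 0.0000], ω = ẑ
J2: z=[0.0000, 0.0000, 1.0000] o=[-0.4556, 0.5831, 0.0000] → [0.2765, -0.4144, 0.0000, 0.0000, 0.0000, 1.0000]
J3: z=[0.0000, 0.0000, 1.0000] o=[-1.0167, 0.4008, 0.0000] → [0.0942, 0.1467, -0.0000, 0.0000, 0.0000, 1.0000]
J4: z=[0.3907, 0.9205, 0.0000] o=[-1.3757, 0.5532, 0.4200] → [0.1772, -0.0752, -0.5619, 0.3907, 0.9205, 0.0000]
J5: z=[0.7720, -0.3277, -0.5446] o=[-1.0899, 0.4319, 0.8980] → [0.0253, 0.1006, -0.0247, 0.7720, -0.3277, -0.5446]
J6: z=[-0.2374, -0.9435, 0.2312] o=[-0.8954, 0.4481, 1.1641] → [0.5531, -0.1251, 0.0576, -0.2374, -0.9435, 0.2312]
V = J·q̇ = [-0.1035, -0.5188, 0.1967, 0.0258, -1.1342, -0.0335]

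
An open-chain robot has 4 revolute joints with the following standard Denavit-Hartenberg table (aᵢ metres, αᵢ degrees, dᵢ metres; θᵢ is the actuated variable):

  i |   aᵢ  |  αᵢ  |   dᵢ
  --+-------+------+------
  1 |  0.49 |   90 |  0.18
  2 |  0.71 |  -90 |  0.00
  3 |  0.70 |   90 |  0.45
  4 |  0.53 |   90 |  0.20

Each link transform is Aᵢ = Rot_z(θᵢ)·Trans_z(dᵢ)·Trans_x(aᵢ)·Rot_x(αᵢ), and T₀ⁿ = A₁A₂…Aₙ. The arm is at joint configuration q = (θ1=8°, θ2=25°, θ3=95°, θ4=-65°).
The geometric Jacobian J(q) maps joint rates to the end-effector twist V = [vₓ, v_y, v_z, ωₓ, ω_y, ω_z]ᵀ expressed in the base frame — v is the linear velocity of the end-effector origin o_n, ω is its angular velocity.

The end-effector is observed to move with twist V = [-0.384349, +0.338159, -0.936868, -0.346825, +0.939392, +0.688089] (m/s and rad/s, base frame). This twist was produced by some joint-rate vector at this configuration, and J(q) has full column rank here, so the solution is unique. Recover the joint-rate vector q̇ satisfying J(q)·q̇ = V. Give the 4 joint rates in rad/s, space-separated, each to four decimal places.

0.2720 -0.9800 0.4670 -0.0170

o_n = [1.1112, 1.1033, 0.5027]
J₁: ẑ×o_n = [-1.1033, 1.1112, 0.0000], ω = ẑ
J2: z=[0.1392, -0.9903, 0.0000] o=[0.4852, 0.0682, 0.1800] → [-0.3196, -0.0449, 0.7639, 0.1392, -0.9903, 0.0000]
J3: z=[-0.4185, -0.0588, 0.9063] o=[1.1224, 0.1577, 0.4801] → [-0.8583, -0.0007, -0.3964, -0.4185, -0.0588, 0.9063]
J4: z=[0.8819, 0.2120, 0.4210] o=[0.7823, 0.8141, 0.8621] → [-0.1979, 0.4554, 0.1853, 0.8819, 0.2120, 0.4210]
q̇ = J⁺·V = [0.2720, -0.9800, 0.4670, -0.0170]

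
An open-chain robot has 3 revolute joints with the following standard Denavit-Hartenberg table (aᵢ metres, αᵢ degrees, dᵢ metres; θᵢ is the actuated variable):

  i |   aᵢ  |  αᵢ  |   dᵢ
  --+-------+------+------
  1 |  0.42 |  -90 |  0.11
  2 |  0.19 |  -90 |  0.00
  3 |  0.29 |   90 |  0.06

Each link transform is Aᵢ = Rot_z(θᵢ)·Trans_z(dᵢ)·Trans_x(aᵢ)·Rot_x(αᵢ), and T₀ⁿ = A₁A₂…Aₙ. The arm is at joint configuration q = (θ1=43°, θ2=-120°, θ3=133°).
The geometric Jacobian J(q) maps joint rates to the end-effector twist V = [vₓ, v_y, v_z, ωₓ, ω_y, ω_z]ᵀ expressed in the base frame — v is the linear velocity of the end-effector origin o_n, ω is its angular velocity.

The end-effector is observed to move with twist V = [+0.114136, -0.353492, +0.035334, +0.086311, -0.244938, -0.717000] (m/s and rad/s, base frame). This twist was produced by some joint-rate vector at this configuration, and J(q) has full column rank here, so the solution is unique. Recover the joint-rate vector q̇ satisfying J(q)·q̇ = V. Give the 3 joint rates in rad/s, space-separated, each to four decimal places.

-0.6570 -0.2380 -0.1200

o_n = [0.4927, 0.1694, 0.1333]
J₁: ẑ×o_n = [-0.1694, 0.4927, 0.0000], ω = ẑ
J2: z=[-0.6820, 0.7314, 0.0000] o=[0.3072, 0.2864, 0.1100] → [0.0170, 0.0159, -0.0559, -0.6820, 0.7314, 0.0000]
J3: z=[0.6334, 0.5906, 0.5000] o=[0.2377, 0.2216, 0.2745] → [-0.0573, 0.2170, -0.1837, 0.6334, 0.5906, 0.5000]
q̇ = J⁺·V = [-0.6570, -0.2380, -0.1200]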